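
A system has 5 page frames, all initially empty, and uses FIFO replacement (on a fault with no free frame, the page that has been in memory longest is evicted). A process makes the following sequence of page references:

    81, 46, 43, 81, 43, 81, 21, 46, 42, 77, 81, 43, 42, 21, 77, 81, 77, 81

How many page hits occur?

81: fault, frames {81}
46: fault, frames {81,46}
43: fault, frames {81,46,43}
81: hit
43: hit
81: hit
21: fault, frames {81,46,43,21}
46: hit
42: fault, frames {81,46,43,21,42}
77: fault, evict 81, frames {46,43,21,42,77}
81: fault, evict 46, frames {43,21,42,77,81}
43: hit
42: hit
21: hit
77: hit
81: hit
77: hit
81: hit
Hits: 11.

11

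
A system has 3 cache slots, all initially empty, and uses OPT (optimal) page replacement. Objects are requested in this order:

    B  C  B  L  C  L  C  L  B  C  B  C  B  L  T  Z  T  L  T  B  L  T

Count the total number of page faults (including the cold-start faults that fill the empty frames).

B -> miss, frames (B)
C -> miss, frames (B C)
B -> hit
L -> miss, frames (B C L)
C -> hit
L -> hit
C -> hit
L -> hit
B -> hit
C -> hit
B -> hit
C -> hit
B -> hit
L -> hit
T -> miss, evict C, frames (B L T)
Z -> miss, evict B, frames (L T Z)
T -> hit
L -> hit
T -> hit
B -> miss, evict Z, frames (L T B)
L -> hit
T -> hit
Page faults: 6.

6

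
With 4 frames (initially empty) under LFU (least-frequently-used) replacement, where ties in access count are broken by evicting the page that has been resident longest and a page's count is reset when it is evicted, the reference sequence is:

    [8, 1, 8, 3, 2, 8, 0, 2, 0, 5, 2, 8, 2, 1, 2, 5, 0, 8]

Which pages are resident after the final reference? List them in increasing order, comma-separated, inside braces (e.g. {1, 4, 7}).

8 -> miss, frames {8}
1 -> miss, frames {8,1}
8 -> hit
3 -> miss, frames {8,1,3}
2 -> miss, frames {8,1,3,2}
8 -> hit
0 -> miss, evict 1, frames {8,3,2,0}
2 -> hit
0 -> hit
5 -> miss, evict 3, frames {8,2,0,5}
2 -> hit
8 -> hit
2 -> hit
1 -> miss, evict 5, frames {8,2,0,1}
2 -> hit
5 -> miss, evict 1, frames {8,2,0,5}
0 -> hit
8 -> hit

{0, 2, 5, 8}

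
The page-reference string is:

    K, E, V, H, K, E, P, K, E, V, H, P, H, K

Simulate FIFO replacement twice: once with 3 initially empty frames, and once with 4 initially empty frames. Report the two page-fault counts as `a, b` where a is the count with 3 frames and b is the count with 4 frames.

10, 11

3 frames: F F F F F F F . . F F . . F → 10 faults.
4 frames: F F F F . . F F F F F F . F → 11 faults.
11 > 10: adding a frame increased faults — Belady's anomaly.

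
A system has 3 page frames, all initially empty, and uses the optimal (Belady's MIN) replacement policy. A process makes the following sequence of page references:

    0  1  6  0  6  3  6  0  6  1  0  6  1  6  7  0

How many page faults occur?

6

0 → fault, frames [0]
1 → fault, frames [0, 1]
6 → fault, frames [0, 1, 6]
0 → hit
6 → hit
3 → fault, evict 1, frames [0, 6, 3]
6 → hit
0 → hit
6 → hit
1 → fault, evict 3, frames [0, 6, 1]
0 → hit
6 → hit
1 → hit
6 → hit
7 → fault, evict 1, frames [0, 6, 7]
0 → hit
Page faults: 6.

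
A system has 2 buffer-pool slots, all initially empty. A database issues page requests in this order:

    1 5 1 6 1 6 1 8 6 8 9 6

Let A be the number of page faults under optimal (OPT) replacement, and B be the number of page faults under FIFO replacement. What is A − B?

Under OPT: F F . F . . . F . . F . → 5 faults.
Under FIFO: F F . F F . . F F . F . → 7 faults.
A − B = 5 − 7 = -2.

-2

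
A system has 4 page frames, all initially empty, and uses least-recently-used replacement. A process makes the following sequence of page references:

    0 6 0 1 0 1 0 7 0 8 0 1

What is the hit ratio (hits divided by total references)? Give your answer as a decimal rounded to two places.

0 → fault, frames {0}
6 → fault, frames {0,6}
0 → hit
1 → fault, frames {6,0,1}
0 → hit
1 → hit
0 → hit
7 → fault, frames {6,1,0,7}
0 → hit
8 → fault, evict 6, frames {1,7,0,8}
0 → hit
1 → hit
Hits: 7 of 12 references → 7/12 = 0.5833.

0.58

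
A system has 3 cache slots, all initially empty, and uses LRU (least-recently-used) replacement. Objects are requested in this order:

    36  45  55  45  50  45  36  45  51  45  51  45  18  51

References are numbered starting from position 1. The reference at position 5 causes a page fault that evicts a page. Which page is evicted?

pos 1: 36: miss, frames [36]
pos 2: 45: miss, frames [36, 45]
pos 3: 55: miss, frames [36, 45, 55]
pos 4: 45: hit
pos 5: 50: miss, evict 36, frames [55, 45, 50]
At position 5, page 36 is evicted.

36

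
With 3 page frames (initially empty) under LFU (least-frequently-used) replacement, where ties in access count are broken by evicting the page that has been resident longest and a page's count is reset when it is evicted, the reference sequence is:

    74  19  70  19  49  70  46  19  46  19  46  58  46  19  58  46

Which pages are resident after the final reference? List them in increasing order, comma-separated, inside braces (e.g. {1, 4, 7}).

74 → miss, frames {74}
19 → miss, frames {74,19}
70 → miss, frames {74,19,70}
19 → hit
49 → miss, evict 74, frames {19,70,49}
70 → hit
46 → miss, evict 49, frames {19,70,46}
19 → hit
46 → hit
19 → hit
46 → hit
58 → miss, evict 70, frames {19,46,58}
46 → hit
19 → hit
58 → hit
46 → hit

{19, 46, 58}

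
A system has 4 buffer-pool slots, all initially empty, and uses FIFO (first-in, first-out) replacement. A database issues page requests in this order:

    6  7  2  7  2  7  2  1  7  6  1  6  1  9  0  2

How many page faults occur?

6

6 → fault, frames {6}
7 → fault, frames {6,7}
2 → fault, frames {6,7,2}
7 → hit
2 → hit
7 → hit
2 → hit
1 → fault, frames {6,7,2,1}
7 → hit
6 → hit
1 → hit
6 → hit
1 → hit
9 → fault, evict 6, frames {7,2,1,9}
0 → fault, evict 7, frames {2,1,9,0}
2 → hit
Page faults: 6.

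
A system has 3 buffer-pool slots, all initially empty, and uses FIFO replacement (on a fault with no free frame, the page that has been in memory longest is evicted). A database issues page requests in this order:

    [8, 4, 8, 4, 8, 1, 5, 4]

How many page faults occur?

8 -> fault, frames (8)
4 -> fault, frames (8 4)
8 -> hit
4 -> hit
8 -> hit
1 -> fault, frames (8 4 1)
5 -> fault, evict 8, frames (4 1 5)
4 -> hit
Page faults: 4.

4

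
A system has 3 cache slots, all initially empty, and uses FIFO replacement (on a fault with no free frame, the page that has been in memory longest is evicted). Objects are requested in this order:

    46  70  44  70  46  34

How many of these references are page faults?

46 -> fault, frames {46}
70 -> fault, frames {46,70}
44 -> fault, frames {46,70,44}
70 -> hit
46 -> hit
34 -> fault, evict 46, frames {70,44,34}
Page faults: 4.

4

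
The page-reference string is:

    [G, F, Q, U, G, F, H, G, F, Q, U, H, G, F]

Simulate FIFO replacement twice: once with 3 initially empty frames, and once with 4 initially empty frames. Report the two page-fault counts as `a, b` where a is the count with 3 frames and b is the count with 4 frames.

3 frames: F F F F F F F . . F F . F F → 11 faults.
4 frames: F F F F . . F F F F F F F F → 12 faults.
12 > 11: adding a frame increased faults — Belady's anomaly.

11, 12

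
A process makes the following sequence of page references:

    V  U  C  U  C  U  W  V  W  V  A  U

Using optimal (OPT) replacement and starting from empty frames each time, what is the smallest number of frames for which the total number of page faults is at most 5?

3

f=1: 12 faults
f=2: 7 faults
f=3: 5 faults
f=4: 5 faults
f=5: 5 faults
Smallest f with faults ≤ 5 is 3.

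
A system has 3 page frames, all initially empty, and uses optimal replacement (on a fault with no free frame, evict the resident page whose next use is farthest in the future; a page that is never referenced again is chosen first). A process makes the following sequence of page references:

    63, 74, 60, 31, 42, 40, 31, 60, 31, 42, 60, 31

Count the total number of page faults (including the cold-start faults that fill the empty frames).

7

63: fault, frames [63]
74: fault, frames [63, 74]
60: fault, frames [63, 74, 60]
31: fault, evict 74, frames [63, 60, 31]
42: fault, evict 63, frames [60, 31, 42]
40: fault, evict 42, frames [60, 31, 40]
31: hit
60: hit
31: hit
42: fault, evict 40, frames [60, 31, 42]
60: hit
31: hit
Page faults: 7.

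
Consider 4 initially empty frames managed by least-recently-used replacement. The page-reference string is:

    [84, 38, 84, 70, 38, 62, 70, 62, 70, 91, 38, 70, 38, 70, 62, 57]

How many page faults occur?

6

84 -> fault, frames (84)
38 -> fault, frames (84 38)
84 -> hit
70 -> fault, frames (38 84 70)
38 -> hit
62 -> fault, frames (84 70 38 62)
70 -> hit
62 -> hit
70 -> hit
91 -> fault, evict 84, frames (38 62 70 91)
38 -> hit
70 -> hit
38 -> hit
70 -> hit
62 -> hit
57 -> fault, evict 91, frames (38 70 62 57)
Page faults: 6.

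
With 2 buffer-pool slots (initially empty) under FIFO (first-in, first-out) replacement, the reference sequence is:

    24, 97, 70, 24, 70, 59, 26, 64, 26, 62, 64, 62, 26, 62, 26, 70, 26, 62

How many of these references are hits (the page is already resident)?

7

24: miss, frames (24)
97: miss, frames (24 97)
70: miss, evict 24, frames (97 70)
24: miss, evict 97, frames (70 24)
70: hit
59: miss, evict 70, frames (24 59)
26: miss, evict 24, frames (59 26)
64: miss, evict 59, frames (26 64)
26: hit
62: miss, evict 26, frames (64 62)
64: hit
62: hit
26: miss, evict 64, frames (62 26)
62: hit
26: hit
70: miss, evict 62, frames (26 70)
26: hit
62: miss, evict 26, frames (70 62)
Hits: 7.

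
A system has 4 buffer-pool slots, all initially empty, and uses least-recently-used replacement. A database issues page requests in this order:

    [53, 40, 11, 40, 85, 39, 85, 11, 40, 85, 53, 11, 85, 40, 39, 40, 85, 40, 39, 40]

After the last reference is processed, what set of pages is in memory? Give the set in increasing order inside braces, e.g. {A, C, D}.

{11, 39, 40, 85}

53: miss, frames {53}
40: miss, frames {53,40}
11: miss, frames {53,40,11}
40: hit
85: miss, frames {53,11,40,85}
39: miss, evict 53, frames {11,40,85,39}
85: hit
11: hit
40: hit
85: hit
53: miss, evict 39, frames {11,40,85,53}
11: hit
85: hit
40: hit
39: miss, evict 53, frames {11,85,40,39}
40: hit
85: hit
40: hit
39: hit
40: hit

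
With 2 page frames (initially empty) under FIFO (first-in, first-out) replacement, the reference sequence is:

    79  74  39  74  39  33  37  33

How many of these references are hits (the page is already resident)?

3

79 → fault, frames [79]
74 → fault, frames [79, 74]
39 → fault, evict 79, frames [74, 39]
74 → hit
39 → hit
33 → fault, evict 74, frames [39, 33]
37 → fault, evict 39, frames [33, 37]
33 → hit
Hits: 3.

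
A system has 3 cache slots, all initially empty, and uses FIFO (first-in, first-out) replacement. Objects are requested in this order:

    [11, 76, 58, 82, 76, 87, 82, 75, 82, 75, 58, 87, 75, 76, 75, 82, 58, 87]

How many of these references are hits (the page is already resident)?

8

11 -> fault, frames [11]
76 -> fault, frames [11, 76]
58 -> fault, frames [11, 76, 58]
82 -> fault, evict 11, frames [76, 58, 82]
76 -> hit
87 -> fault, evict 76, frames [58, 82, 87]
82 -> hit
75 -> fault, evict 58, frames [82, 87, 75]
82 -> hit
75 -> hit
58 -> fault, evict 82, frames [87, 75, 58]
87 -> hit
75 -> hit
76 -> fault, evict 87, frames [75, 58, 76]
75 -> hit
82 -> fault, evict 75, frames [58, 76, 82]
58 -> hit
87 -> fault, evict 58, frames [76, 82, 87]
Hits: 8.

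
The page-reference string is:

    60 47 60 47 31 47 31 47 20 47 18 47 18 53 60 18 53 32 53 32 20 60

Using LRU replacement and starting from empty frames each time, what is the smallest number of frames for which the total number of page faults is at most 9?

f=1: 22 faults
f=2: 12 faults
f=3: 10 faults
f=4: 10 faults
f=5: 9 faults
f=6: 7 faults
f=7: 7 faults
Smallest f with faults ≤ 9 is 5.

5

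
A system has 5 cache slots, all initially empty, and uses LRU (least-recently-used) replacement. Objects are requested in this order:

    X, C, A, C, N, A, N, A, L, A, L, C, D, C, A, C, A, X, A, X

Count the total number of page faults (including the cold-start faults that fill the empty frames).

X → fault, frames (X)
C → fault, frames (X C)
A → fault, frames (X C A)
C → hit
N → fault, frames (X A C N)
A → hit
N → hit
A → hit
L → fault, frames (X C N A L)
A → hit
L → hit
C → hit
D → fault, evict X, frames (N A L C D)
C → hit
A → hit
C → hit
A → hit
X → fault, evict N, frames (L D C A X)
A → hit
X → hit
Page faults: 7.

7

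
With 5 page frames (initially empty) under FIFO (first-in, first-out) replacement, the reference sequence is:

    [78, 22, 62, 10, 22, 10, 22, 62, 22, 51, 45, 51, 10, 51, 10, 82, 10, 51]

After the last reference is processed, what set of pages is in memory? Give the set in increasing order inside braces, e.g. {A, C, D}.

{10, 45, 51, 62, 82}

78 -> miss, frames {78}
22 -> miss, frames {78,22}
62 -> miss, frames {78,22,62}
10 -> miss, frames {78,22,62,10}
22 -> hit
10 -> hit
22 -> hit
62 -> hit
22 -> hit
51 -> miss, frames {78,22,62,10,51}
45 -> miss, evict 78, frames {22,62,10,51,45}
51 -> hit
10 -> hit
51 -> hit
10 -> hit
82 -> miss, evict 22, frames {62,10,51,45,82}
10 -> hit
51 -> hit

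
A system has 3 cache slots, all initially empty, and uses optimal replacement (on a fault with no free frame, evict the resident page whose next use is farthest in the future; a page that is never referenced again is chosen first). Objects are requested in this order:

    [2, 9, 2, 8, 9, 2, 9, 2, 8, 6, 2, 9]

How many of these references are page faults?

4

2 -> miss, frames [2]
9 -> miss, frames [2, 9]
2 -> hit
8 -> miss, frames [2, 9, 8]
9 -> hit
2 -> hit
9 -> hit
2 -> hit
8 -> hit
6 -> miss, evict 8, frames [2, 9, 6]
2 -> hit
9 -> hit
Page faults: 4.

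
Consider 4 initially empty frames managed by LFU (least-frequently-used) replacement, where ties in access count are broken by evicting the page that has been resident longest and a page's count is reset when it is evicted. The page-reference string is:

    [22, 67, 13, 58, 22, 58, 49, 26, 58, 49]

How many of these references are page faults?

22: fault, frames {22}
67: fault, frames {22,67}
13: fault, frames {22,67,13}
58: fault, frames {22,67,13,58}
22: hit
58: hit
49: fault, evict 67, frames {22,13,58,49}
26: fault, evict 13, frames {22,58,49,26}
58: hit
49: hit
Page faults: 6.

6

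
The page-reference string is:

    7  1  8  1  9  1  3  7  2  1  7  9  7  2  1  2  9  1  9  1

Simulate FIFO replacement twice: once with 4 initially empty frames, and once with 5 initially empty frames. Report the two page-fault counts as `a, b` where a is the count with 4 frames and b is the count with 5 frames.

4 frames: F F F . F . F F F F . F . . . . . . . . → 9 faults.
5 frames: F F F . F . F . F . F . . . F . . . . . → 8 faults.
8 < 9: adding a frame reduced faults, as is typical.

9, 8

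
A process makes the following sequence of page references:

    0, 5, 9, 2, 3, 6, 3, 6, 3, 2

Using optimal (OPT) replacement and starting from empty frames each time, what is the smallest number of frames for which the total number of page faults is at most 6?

f=1: 10 faults
f=2: 7 faults
f=3: 6 faults
f=4: 6 faults
f=5: 6 faults
f=6: 6 faults
Smallest f with faults ≤ 6 is 3.

3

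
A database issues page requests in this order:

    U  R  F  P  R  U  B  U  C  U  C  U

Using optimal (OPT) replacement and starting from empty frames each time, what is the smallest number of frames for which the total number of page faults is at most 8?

f=1: 12 faults
f=2: 7 faults
f=3: 6 faults
f=4: 6 faults
f=5: 6 faults
f=6: 6 faults
Smallest f with faults ≤ 8 is 2.

2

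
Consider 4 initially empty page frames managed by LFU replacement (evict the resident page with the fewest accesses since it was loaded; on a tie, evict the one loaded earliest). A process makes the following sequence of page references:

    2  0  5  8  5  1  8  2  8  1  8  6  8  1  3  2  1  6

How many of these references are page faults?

2 → miss, frames [2]
0 → miss, frames [2, 0]
5 → miss, frames [2, 0, 5]
8 → miss, frames [2, 0, 5, 8]
5 → hit
1 → miss, evict 2, frames [0, 5, 8, 1]
8 → hit
2 → miss, evict 0, frames [5, 8, 1, 2]
8 → hit
1 → hit
8 → hit
6 → miss, evict 2, frames [5, 8, 1, 6]
8 → hit
1 → hit
3 → miss, evict 6, frames [5, 8, 1, 3]
2 → miss, evict 3, frames [5, 8, 1, 2]
1 → hit
6 → miss, evict 2, frames [5, 8, 1, 6]
Page faults: 10.

10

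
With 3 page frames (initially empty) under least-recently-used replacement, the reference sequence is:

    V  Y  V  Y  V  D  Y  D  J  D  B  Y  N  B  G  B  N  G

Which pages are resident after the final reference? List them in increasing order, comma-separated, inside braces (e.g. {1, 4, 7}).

{B, G, N}

V: miss, frames (V)
Y: miss, frames (V Y)
V: hit
Y: hit
V: hit
D: miss, frames (Y V D)
Y: hit
D: hit
J: miss, evict V, frames (Y D J)
D: hit
B: miss, evict Y, frames (J D B)
Y: miss, evict J, frames (D B Y)
N: miss, evict D, frames (B Y N)
B: hit
G: miss, evict Y, frames (N B G)
B: hit
N: hit
G: hit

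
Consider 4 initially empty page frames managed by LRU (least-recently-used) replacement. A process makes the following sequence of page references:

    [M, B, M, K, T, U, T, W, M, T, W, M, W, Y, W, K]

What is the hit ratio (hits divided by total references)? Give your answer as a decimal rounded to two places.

M: fault, frames {M}
B: fault, frames {M,B}
M: hit
K: fault, frames {B,M,K}
T: fault, frames {B,M,K,T}
U: fault, evict B, frames {M,K,T,U}
T: hit
W: fault, evict M, frames {K,U,T,W}
M: fault, evict K, frames {U,T,W,M}
T: hit
W: hit
M: hit
W: hit
Y: fault, evict U, frames {T,M,W,Y}
W: hit
K: fault, evict T, frames {M,Y,W,K}
Hits: 7 of 16 references → 7/16 = 0.4375.

0.44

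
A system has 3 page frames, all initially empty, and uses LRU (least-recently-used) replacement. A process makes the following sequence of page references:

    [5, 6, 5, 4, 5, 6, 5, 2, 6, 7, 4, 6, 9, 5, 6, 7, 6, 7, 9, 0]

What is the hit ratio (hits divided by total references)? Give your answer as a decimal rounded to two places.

5: miss, frames {5}
6: miss, frames {5,6}
5: hit
4: miss, frames {6,5,4}
5: hit
6: hit
5: hit
2: miss, evict 4, frames {6,5,2}
6: hit
7: miss, evict 5, frames {2,6,7}
4: miss, evict 2, frames {6,7,4}
6: hit
9: miss, evict 7, frames {4,6,9}
5: miss, evict 4, frames {6,9,5}
6: hit
7: miss, evict 9, frames {5,6,7}
6: hit
7: hit
9: miss, evict 5, frames {6,7,9}
0: miss, evict 6, frames {7,9,0}
Hits: 9 of 20 references → 9/20 = 0.4500.

0.45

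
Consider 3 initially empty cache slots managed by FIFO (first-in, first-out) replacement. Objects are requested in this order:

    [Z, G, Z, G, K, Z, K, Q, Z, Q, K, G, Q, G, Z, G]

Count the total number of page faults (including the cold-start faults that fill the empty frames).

Z: fault, frames [Z]
G: fault, frames [Z, G]
Z: hit
G: hit
K: fault, frames [Z, G, K]
Z: hit
K: hit
Q: fault, evict Z, frames [G, K, Q]
Z: fault, evict G, frames [K, Q, Z]
Q: hit
K: hit
G: fault, evict K, frames [Q, Z, G]
Q: hit
G: hit
Z: hit
G: hit
Page faults: 6.

6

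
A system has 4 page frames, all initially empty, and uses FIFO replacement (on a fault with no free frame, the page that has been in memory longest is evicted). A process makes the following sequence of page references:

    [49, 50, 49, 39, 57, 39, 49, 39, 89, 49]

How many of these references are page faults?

49 → fault, frames {49}
50 → fault, frames {49,50}
49 → hit
39 → fault, frames {49,50,39}
57 → fault, frames {49,50,39,57}
39 → hit
49 → hit
39 → hit
89 → fault, evict 49, frames {50,39,57,89}
49 → fault, evict 50, frames {39,57,89,49}
Page faults: 6.

6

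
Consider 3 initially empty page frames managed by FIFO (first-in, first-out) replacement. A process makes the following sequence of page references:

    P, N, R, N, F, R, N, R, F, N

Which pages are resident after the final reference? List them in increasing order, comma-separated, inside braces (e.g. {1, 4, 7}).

P -> fault, frames (P)
N -> fault, frames (P N)
R -> fault, frames (P N R)
N -> hit
F -> fault, evict P, frames (N R F)
R -> hit
N -> hit
R -> hit
F -> hit
N -> hit

{F, N, R}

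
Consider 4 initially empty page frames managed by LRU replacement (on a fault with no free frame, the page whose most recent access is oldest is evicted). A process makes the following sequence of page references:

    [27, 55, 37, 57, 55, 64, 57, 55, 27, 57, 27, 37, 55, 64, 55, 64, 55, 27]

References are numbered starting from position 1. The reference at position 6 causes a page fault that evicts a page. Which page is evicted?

pos 1: 27: fault, frames {27}
pos 2: 55: fault, frames {27,55}
pos 3: 37: fault, frames {27,55,37}
pos 4: 57: fault, frames {27,55,37,57}
pos 5: 55: hit
pos 6: 64: fault, evict 27, frames {37,57,55,64}
At position 6, page 27 is evicted.

27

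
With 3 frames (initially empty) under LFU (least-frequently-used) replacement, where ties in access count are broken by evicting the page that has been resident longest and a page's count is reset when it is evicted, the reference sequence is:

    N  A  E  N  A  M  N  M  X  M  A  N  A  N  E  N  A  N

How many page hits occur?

10

N → fault, frames [N]
A → fault, frames [N, A]
E → fault, frames [N, A, E]
N → hit
A → hit
M → fault, evict E, frames [N, A, M]
N → hit
M → hit
X → fault, evict A, frames [N, M, X]
M → hit
A → fault, evict X, frames [N, M, A]
N → hit
A → hit
N → hit
E → fault, evict A, frames [N, M, E]
N → hit
A → fault, evict E, frames [N, M, A]
N → hit
Hits: 10.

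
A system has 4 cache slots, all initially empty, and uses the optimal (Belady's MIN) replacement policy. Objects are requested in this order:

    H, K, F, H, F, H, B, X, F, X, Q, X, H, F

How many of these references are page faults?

H → fault, frames [H]
K → fault, frames [H, K]
F → fault, frames [H, K, F]
H → hit
F → hit
H → hit
B → fault, frames [H, K, F, B]
X → fault, evict B, frames [H, K, F, X]
F → hit
X → hit
Q → fault, evict K, frames [H, F, X, Q]
X → hit
H → hit
F → hit
Page faults: 6.

6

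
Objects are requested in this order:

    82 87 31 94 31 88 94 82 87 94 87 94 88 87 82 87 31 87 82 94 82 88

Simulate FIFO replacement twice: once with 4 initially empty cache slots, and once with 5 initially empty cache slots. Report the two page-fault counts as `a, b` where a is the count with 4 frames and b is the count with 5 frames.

4 frames: F F F F . F . F F . . . . . . . F . . F . F → 10 faults.
5 frames: F F F F . F . . . . . . . . . . . . . . . . → 5 faults.
5 < 10: adding a frame reduced faults, as is typical.

10, 5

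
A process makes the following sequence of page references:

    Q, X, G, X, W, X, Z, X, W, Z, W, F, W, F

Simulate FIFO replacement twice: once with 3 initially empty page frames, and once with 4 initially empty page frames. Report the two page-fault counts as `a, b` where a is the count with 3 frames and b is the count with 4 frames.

8, 6

3 frames: F F F . F . F F . . . F F . → 8 faults.
4 frames: F F F . F . F . . . . F . . → 6 faults.
6 < 8: adding a frame reduced faults, as is typical.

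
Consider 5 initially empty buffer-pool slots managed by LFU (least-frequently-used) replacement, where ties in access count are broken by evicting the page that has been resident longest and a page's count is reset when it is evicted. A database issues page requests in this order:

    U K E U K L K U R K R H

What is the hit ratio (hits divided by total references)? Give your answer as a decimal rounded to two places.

0.50

U: miss, frames [U]
K: miss, frames [U, K]
E: miss, frames [U, K, E]
U: hit
K: hit
L: miss, frames [U, K, E, L]
K: hit
U: hit
R: miss, frames [U, K, E, L, R]
K: hit
R: hit
H: miss, evict E, frames [U, K, L, R, H]
Hits: 6 of 12 references → 6/12 = 0.5000.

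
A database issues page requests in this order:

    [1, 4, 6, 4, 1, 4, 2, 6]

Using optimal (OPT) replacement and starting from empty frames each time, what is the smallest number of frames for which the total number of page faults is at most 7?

2

f=1: 8 faults
f=2: 6 faults
f=3: 4 faults
f=4: 4 faults
Smallest f with faults ≤ 7 is 2.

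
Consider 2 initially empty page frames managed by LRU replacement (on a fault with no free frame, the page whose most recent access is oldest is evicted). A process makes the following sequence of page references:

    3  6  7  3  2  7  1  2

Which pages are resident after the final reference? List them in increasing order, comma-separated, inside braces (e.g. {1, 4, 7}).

3 -> miss, frames {3}
6 -> miss, frames {3,6}
7 -> miss, evict 3, frames {6,7}
3 -> miss, evict 6, frames {7,3}
2 -> miss, evict 7, frames {3,2}
7 -> miss, evict 3, frames {2,7}
1 -> miss, evict 2, frames {7,1}
2 -> miss, evict 7, frames {1,2}

{1, 2}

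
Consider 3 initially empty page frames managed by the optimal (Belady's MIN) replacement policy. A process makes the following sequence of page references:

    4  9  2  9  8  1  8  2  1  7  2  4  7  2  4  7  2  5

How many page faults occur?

8

4: miss, frames (4)
9: miss, frames (4 9)
2: miss, frames (4 9 2)
9: hit
8: miss, evict 9, frames (4 2 8)
1: miss, evict 4, frames (2 8 1)
8: hit
2: hit
1: hit
7: miss, evict 1, frames (2 8 7)
2: hit
4: miss, evict 8, frames (2 7 4)
7: hit
2: hit
4: hit
7: hit
2: hit
5: miss, evict 4, frames (2 7 5)
Page faults: 8.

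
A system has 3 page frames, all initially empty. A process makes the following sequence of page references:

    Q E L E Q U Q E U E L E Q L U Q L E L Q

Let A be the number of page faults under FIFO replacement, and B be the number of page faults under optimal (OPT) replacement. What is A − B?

Under FIFO: F F F . . F F F . . F . . . F F . F F . → 11 faults.
Under OPT: F F F . . F . . . . F . . . F . . F . . → 7 faults.
A − B = 11 − 7 = 4.

4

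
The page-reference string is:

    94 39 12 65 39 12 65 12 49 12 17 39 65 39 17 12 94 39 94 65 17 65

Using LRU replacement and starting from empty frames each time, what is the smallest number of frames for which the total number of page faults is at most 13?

3

f=1: 22 faults
f=2: 17 faults
f=3: 13 faults
f=4: 11 faults
f=5: 7 faults
f=6: 6 faults
Smallest f with faults ≤ 13 is 3.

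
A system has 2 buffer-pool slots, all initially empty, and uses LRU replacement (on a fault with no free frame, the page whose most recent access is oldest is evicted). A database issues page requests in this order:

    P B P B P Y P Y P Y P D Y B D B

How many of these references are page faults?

7

P -> miss, frames [P]
B -> miss, frames [P, B]
P -> hit
B -> hit
P -> hit
Y -> miss, evict B, frames [P, Y]
P -> hit
Y -> hit
P -> hit
Y -> hit
P -> hit
D -> miss, evict Y, frames [P, D]
Y -> miss, evict P, frames [D, Y]
B -> miss, evict D, frames [Y, B]
D -> miss, evict Y, frames [B, D]
B -> hit
Page faults: 7.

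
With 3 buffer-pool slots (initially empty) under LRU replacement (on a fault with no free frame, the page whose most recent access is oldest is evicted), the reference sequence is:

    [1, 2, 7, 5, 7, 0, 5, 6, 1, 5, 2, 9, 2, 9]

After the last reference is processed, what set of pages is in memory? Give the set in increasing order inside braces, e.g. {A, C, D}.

{2, 5, 9}

1 → fault, frames {1}
2 → fault, frames {1,2}
7 → fault, frames {1,2,7}
5 → fault, evict 1, frames {2,7,5}
7 → hit
0 → fault, evict 2, frames {5,7,0}
5 → hit
6 → fault, evict 7, frames {0,5,6}
1 → fault, evict 0, frames {5,6,1}
5 → hit
2 → fault, evict 6, frames {1,5,2}
9 → fault, evict 1, frames {5,2,9}
2 → hit
9 → hit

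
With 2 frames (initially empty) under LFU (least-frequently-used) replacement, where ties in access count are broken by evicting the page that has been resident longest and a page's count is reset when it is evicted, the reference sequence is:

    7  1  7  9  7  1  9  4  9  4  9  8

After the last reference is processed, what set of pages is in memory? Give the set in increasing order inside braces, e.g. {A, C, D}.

{7, 8}

7 -> fault, frames [7]
1 -> fault, frames [7, 1]
7 -> hit
9 -> fault, evict 1, frames [7, 9]
7 -> hit
1 -> fault, evict 9, frames [7, 1]
9 -> fault, evict 1, frames [7, 9]
4 -> fault, evict 9, frames [7, 4]
9 -> fault, evict 4, frames [7, 9]
4 -> fault, evict 9, frames [7, 4]
9 -> fault, evict 4, frames [7, 9]
8 -> fault, evict 9, frames [7, 8]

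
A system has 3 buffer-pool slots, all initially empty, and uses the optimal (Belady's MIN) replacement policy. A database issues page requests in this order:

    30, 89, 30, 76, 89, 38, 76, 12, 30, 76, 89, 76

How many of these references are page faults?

30: fault, frames (30)
89: fault, frames (30 89)
30: hit
76: fault, frames (30 89 76)
89: hit
38: fault, evict 89, frames (30 76 38)
76: hit
12: fault, evict 38, frames (30 76 12)
30: hit
76: hit
89: fault, evict 12, frames (30 76 89)
76: hit
Page faults: 6.

6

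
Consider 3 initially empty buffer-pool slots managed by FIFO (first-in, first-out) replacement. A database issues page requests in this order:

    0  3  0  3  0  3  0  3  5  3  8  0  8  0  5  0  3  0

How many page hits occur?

0: miss, frames [0]
3: miss, frames [0, 3]
0: hit
3: hit
0: hit
3: hit
0: hit
3: hit
5: miss, frames [0, 3, 5]
3: hit
8: miss, evict 0, frames [3, 5, 8]
0: miss, evict 3, frames [5, 8, 0]
8: hit
0: hit
5: hit
0: hit
3: miss, evict 5, frames [8, 0, 3]
0: hit
Hits: 12.

12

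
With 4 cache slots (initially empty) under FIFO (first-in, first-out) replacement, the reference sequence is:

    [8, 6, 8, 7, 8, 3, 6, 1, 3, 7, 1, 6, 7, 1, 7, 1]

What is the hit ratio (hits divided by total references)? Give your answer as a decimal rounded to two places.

0.69

8 -> miss, frames (8)
6 -> miss, frames (8 6)
8 -> hit
7 -> miss, frames (8 6 7)
8 -> hit
3 -> miss, frames (8 6 7 3)
6 -> hit
1 -> miss, evict 8, frames (6 7 3 1)
3 -> hit
7 -> hit
1 -> hit
6 -> hit
7 -> hit
1 -> hit
7 -> hit
1 -> hit
Hits: 11 of 16 references → 11/16 = 0.6875.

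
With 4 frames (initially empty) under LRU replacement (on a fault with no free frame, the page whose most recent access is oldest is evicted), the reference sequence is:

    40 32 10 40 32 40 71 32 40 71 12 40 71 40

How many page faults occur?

40 → fault, frames (40)
32 → fault, frames (40 32)
10 → fault, frames (40 32 10)
40 → hit
32 → hit
40 → hit
71 → fault, frames (10 32 40 71)
32 → hit
40 → hit
71 → hit
12 → fault, evict 10, frames (32 40 71 12)
40 → hit
71 → hit
40 → hit
Page faults: 5.

5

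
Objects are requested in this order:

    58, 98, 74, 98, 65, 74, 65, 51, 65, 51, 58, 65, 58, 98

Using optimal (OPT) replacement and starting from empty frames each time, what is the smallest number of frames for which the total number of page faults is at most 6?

f=1: 14 faults
f=2: 7 faults
f=3: 6 faults
f=4: 5 faults
f=5: 5 faults
Smallest f with faults ≤ 6 is 3.

3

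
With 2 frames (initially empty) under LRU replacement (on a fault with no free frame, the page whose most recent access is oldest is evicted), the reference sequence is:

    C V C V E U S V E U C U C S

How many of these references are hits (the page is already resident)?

C: fault, frames [C]
V: fault, frames [C, V]
C: hit
V: hit
E: fault, evict C, frames [V, E]
U: fault, evict V, frames [E, U]
S: fault, evict E, frames [U, S]
V: fault, evict U, frames [S, V]
E: fault, evict S, frames [V, E]
U: fault, evict V, frames [E, U]
C: fault, evict E, frames [U, C]
U: hit
C: hit
S: fault, evict U, frames [C, S]
Hits: 4.

4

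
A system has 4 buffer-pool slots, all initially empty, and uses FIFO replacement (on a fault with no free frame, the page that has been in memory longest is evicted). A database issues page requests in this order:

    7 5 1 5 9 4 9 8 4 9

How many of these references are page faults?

7: miss, frames [7]
5: miss, frames [7, 5]
1: miss, frames [7, 5, 1]
5: hit
9: miss, frames [7, 5, 1, 9]
4: miss, evict 7, frames [5, 1, 9, 4]
9: hit
8: miss, evict 5, frames [1, 9, 4, 8]
4: hit
9: hit
Page faults: 6.

6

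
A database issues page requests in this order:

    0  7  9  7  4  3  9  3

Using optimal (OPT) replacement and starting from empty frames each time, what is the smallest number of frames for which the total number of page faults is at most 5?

2

f=1: 8 faults
f=2: 5 faults
f=3: 5 faults
f=4: 5 faults
f=5: 5 faults
Smallest f with faults ≤ 5 is 2.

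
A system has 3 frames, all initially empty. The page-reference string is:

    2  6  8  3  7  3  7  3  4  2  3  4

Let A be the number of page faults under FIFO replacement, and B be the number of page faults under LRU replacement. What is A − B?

1

Under FIFO: F F F F F . . . F F F . → 8 faults.
Under LRU: F F F F F . . . F F . . → 7 faults.
A − B = 8 − 7 = 1.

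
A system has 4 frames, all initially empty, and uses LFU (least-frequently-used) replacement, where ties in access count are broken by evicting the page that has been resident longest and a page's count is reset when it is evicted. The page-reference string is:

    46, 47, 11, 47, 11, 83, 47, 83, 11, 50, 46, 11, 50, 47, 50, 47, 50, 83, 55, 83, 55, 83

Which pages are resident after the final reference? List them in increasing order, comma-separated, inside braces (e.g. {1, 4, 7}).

46: miss, frames (46)
47: miss, frames (46 47)
11: miss, frames (46 47 11)
47: hit
11: hit
83: miss, frames (46 47 11 83)
47: hit
83: hit
11: hit
50: miss, evict 46, frames (47 11 83 50)
46: miss, evict 50, frames (47 11 83 46)
11: hit
50: miss, evict 46, frames (47 11 83 50)
47: hit
50: hit
47: hit
50: hit
83: hit
55: miss, evict 83, frames (47 11 50 55)
83: miss, evict 55, frames (47 11 50 83)
55: miss, evict 83, frames (47 11 50 55)
83: miss, evict 55, frames (47 11 50 83)

{11, 47, 50, 83}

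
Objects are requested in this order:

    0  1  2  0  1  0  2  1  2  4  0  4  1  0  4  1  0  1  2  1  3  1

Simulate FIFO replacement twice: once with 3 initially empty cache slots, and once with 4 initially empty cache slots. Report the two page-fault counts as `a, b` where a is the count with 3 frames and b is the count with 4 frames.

8, 5

3 frames: F F F . . . . . . F F . F . . . . . F . F . → 8 faults.
4 frames: F F F . . . . . . F . . . . . . . . . . F . → 5 faults.
5 < 8: adding a frame reduced faults, as is typical.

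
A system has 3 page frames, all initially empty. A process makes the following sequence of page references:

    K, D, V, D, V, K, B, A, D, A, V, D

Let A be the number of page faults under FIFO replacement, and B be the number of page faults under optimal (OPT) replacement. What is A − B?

2

Under FIFO: F F F . . . F F F . F . → 7 faults.
Under OPT: F F F . . . F F . . . . → 5 faults.
A − B = 7 − 5 = 2.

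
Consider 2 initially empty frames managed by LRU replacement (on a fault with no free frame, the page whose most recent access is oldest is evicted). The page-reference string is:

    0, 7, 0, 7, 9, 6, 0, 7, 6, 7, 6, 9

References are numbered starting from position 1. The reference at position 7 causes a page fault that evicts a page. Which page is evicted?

pos 1: 0 → fault, frames (0)
pos 2: 7 → fault, frames (0 7)
pos 3: 0 → hit
pos 4: 7 → hit
pos 5: 9 → fault, evict 0, frames (7 9)
pos 6: 6 → fault, evict 7, frames (9 6)
pos 7: 0 → fault, evict 9, frames (6 0)
At position 7, page 9 is evicted.

9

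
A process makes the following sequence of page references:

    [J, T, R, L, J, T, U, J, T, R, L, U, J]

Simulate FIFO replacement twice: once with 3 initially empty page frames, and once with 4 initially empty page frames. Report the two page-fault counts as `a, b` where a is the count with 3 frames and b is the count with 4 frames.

3 frames: F F F F F F F . . F F . F → 10 faults.
4 frames: F F F F . . F F F F F F F → 11 faults.
11 > 10: adding a frame increased faults — Belady's anomaly.

10, 11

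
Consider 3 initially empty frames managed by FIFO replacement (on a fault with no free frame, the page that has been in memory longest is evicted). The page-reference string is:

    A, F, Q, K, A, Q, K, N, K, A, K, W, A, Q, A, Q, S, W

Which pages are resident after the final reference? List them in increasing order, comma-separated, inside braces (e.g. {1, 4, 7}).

A -> miss, frames [A]
F -> miss, frames [A, F]
Q -> miss, frames [A, F, Q]
K -> miss, evict A, frames [F, Q, K]
A -> miss, evict F, frames [Q, K, A]
Q -> hit
K -> hit
N -> miss, evict Q, frames [K, A, N]
K -> hit
A -> hit
K -> hit
W -> miss, evict K, frames [A, N, W]
A -> hit
Q -> miss, evict A, frames [N, W, Q]
A -> miss, evict N, frames [W, Q, A]
Q -> hit
S -> miss, evict W, frames [Q, A, S]
W -> miss, evict Q, frames [A, S, W]

{A, S, W}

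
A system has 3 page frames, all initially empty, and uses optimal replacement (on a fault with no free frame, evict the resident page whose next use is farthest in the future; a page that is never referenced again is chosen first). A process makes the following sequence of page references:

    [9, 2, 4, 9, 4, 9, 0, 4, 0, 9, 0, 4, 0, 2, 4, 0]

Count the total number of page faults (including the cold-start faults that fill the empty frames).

9: fault, frames [9]
2: fault, frames [9, 2]
4: fault, frames [9, 2, 4]
9: hit
4: hit
9: hit
0: fault, evict 2, frames [9, 4, 0]
4: hit
0: hit
9: hit
0: hit
4: hit
0: hit
2: fault, evict 9, frames [4, 0, 2]
4: hit
0: hit
Page faults: 5.

5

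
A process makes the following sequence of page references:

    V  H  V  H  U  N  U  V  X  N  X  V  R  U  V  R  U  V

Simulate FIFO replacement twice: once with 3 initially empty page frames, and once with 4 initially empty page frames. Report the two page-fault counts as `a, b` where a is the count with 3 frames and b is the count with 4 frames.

3 frames: F F . . F F . F F . . . F F F . . . → 9 faults.
4 frames: F F . . F F . . F . . F F F . . . . → 8 faults.
8 < 9: adding a frame reduced faults, as is typical.

9, 8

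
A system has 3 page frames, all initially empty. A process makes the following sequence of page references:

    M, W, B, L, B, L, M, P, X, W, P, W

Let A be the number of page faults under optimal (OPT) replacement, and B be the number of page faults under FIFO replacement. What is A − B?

Under OPT: F F F F . . . F F F . . → 7 faults.
Under FIFO: F F F F . . F F F F . . → 8 faults.
A − B = 7 − 8 = -1.

-1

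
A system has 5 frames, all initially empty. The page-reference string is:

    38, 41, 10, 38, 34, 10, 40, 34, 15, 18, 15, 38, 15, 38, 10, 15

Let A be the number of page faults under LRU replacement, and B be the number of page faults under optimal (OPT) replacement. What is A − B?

Under LRU: F F F . F . F . F F . F . . F . → 9 faults.
Under OPT: F F F . F . F . F F . . . . . . → 7 faults.
A − B = 9 − 7 = 2.

2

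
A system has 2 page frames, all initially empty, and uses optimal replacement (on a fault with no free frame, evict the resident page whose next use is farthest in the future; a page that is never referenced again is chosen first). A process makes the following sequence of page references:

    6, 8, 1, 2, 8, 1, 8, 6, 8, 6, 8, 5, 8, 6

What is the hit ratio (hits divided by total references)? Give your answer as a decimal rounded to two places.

0.43

6 → miss, frames [6]
8 → miss, frames [6, 8]
1 → miss, evict 6, frames [8, 1]
2 → miss, evict 1, frames [8, 2]
8 → hit
1 → miss, evict 2, frames [8, 1]
8 → hit
6 → miss, evict 1, frames [8, 6]
8 → hit
6 → hit
8 → hit
5 → miss, evict 6, frames [8, 5]
8 → hit
6 → miss, evict 5, frames [8, 6]
Hits: 6 of 14 references → 6/14 = 0.4286.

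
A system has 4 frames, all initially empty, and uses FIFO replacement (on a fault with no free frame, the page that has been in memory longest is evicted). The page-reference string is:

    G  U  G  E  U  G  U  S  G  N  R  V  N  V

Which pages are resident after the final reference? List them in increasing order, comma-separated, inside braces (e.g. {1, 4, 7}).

G: miss, frames [G]
U: miss, frames [G, U]
G: hit
E: miss, frames [G, U, E]
U: hit
G: hit
U: hit
S: miss, frames [G, U, E, S]
G: hit
N: miss, evict G, frames [U, E, S, N]
R: miss, evict U, frames [E, S, N, R]
V: miss, evict E, frames [S, N, R, V]
N: hit
V: hit

{N, R, S, V}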